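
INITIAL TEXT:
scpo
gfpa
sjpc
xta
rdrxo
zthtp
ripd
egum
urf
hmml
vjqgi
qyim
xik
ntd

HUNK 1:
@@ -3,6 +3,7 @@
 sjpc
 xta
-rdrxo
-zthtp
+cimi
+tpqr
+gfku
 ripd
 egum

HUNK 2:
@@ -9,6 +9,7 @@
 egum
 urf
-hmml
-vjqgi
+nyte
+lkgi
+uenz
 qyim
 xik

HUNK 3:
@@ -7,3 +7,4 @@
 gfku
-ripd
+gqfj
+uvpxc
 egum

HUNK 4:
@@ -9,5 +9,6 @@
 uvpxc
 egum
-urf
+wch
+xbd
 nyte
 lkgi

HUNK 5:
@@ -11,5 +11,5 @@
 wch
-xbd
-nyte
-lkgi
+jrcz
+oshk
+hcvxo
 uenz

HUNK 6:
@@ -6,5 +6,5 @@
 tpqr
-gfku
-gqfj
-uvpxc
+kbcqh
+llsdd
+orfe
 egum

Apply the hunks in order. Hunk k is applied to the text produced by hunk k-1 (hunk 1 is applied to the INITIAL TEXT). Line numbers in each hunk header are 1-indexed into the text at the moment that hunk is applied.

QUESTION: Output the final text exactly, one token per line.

Hunk 1: at line 3 remove [rdrxo,zthtp] add [cimi,tpqr,gfku] -> 15 lines: scpo gfpa sjpc xta cimi tpqr gfku ripd egum urf hmml vjqgi qyim xik ntd
Hunk 2: at line 9 remove [hmml,vjqgi] add [nyte,lkgi,uenz] -> 16 lines: scpo gfpa sjpc xta cimi tpqr gfku ripd egum urf nyte lkgi uenz qyim xik ntd
Hunk 3: at line 7 remove [ripd] add [gqfj,uvpxc] -> 17 lines: scpo gfpa sjpc xta cimi tpqr gfku gqfj uvpxc egum urf nyte lkgi uenz qyim xik ntd
Hunk 4: at line 9 remove [urf] add [wch,xbd] -> 18 lines: scpo gfpa sjpc xta cimi tpqr gfku gqfj uvpxc egum wch xbd nyte lkgi uenz qyim xik ntd
Hunk 5: at line 11 remove [xbd,nyte,lkgi] add [jrcz,oshk,hcvxo] -> 18 lines: scpo gfpa sjpc xta cimi tpqr gfku gqfj uvpxc egum wch jrcz oshk hcvxo uenz qyim xik ntd
Hunk 6: at line 6 remove [gfku,gqfj,uvpxc] add [kbcqh,llsdd,orfe] -> 18 lines: scpo gfpa sjpc xta cimi tpqr kbcqh llsdd orfe egum wch jrcz oshk hcvxo uenz qyim xik ntd

Answer: scpo
gfpa
sjpc
xta
cimi
tpqr
kbcqh
llsdd
orfe
egum
wch
jrcz
oshk
hcvxo
uenz
qyim
xik
ntd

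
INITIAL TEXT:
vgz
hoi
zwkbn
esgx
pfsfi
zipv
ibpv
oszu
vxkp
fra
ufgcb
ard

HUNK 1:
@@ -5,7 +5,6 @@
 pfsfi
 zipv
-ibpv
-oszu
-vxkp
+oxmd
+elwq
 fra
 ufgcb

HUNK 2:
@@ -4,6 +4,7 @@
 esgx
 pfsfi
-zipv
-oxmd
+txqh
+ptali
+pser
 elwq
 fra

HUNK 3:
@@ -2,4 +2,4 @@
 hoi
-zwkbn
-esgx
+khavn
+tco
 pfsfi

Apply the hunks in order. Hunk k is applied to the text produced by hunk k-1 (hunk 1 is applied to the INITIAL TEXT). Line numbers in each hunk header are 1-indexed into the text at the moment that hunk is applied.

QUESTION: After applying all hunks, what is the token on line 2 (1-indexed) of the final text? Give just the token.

Hunk 1: at line 5 remove [ibpv,oszu,vxkp] add [oxmd,elwq] -> 11 lines: vgz hoi zwkbn esgx pfsfi zipv oxmd elwq fra ufgcb ard
Hunk 2: at line 4 remove [zipv,oxmd] add [txqh,ptali,pser] -> 12 lines: vgz hoi zwkbn esgx pfsfi txqh ptali pser elwq fra ufgcb ard
Hunk 3: at line 2 remove [zwkbn,esgx] add [khavn,tco] -> 12 lines: vgz hoi khavn tco pfsfi txqh ptali pser elwq fra ufgcb ard
Final line 2: hoi

Answer: hoi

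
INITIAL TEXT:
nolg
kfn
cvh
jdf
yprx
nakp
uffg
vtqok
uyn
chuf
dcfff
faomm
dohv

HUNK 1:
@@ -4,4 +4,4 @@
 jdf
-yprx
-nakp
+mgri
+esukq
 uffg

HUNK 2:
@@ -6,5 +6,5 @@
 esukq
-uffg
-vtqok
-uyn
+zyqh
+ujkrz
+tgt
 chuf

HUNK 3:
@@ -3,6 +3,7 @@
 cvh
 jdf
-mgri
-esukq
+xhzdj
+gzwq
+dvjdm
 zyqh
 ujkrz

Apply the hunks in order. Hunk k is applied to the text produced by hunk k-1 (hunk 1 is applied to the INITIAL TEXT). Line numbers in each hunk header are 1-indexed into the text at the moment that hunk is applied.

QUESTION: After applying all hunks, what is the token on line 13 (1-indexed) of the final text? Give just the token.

Answer: faomm

Derivation:
Hunk 1: at line 4 remove [yprx,nakp] add [mgri,esukq] -> 13 lines: nolg kfn cvh jdf mgri esukq uffg vtqok uyn chuf dcfff faomm dohv
Hunk 2: at line 6 remove [uffg,vtqok,uyn] add [zyqh,ujkrz,tgt] -> 13 lines: nolg kfn cvh jdf mgri esukq zyqh ujkrz tgt chuf dcfff faomm dohv
Hunk 3: at line 3 remove [mgri,esukq] add [xhzdj,gzwq,dvjdm] -> 14 lines: nolg kfn cvh jdf xhzdj gzwq dvjdm zyqh ujkrz tgt chuf dcfff faomm dohv
Final line 13: faomm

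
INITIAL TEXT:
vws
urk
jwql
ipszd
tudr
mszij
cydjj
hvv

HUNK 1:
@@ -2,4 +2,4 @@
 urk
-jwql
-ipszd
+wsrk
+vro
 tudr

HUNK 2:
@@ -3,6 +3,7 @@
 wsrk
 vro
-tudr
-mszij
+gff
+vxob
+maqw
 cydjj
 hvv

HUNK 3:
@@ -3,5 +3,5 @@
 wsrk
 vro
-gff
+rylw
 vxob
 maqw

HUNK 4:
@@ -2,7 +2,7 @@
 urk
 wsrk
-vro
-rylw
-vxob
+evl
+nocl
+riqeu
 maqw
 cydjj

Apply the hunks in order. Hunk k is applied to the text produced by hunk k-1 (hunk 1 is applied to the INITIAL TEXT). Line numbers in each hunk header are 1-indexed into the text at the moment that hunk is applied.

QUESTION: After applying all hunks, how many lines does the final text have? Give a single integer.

Answer: 9

Derivation:
Hunk 1: at line 2 remove [jwql,ipszd] add [wsrk,vro] -> 8 lines: vws urk wsrk vro tudr mszij cydjj hvv
Hunk 2: at line 3 remove [tudr,mszij] add [gff,vxob,maqw] -> 9 lines: vws urk wsrk vro gff vxob maqw cydjj hvv
Hunk 3: at line 3 remove [gff] add [rylw] -> 9 lines: vws urk wsrk vro rylw vxob maqw cydjj hvv
Hunk 4: at line 2 remove [vro,rylw,vxob] add [evl,nocl,riqeu] -> 9 lines: vws urk wsrk evl nocl riqeu maqw cydjj hvv
Final line count: 9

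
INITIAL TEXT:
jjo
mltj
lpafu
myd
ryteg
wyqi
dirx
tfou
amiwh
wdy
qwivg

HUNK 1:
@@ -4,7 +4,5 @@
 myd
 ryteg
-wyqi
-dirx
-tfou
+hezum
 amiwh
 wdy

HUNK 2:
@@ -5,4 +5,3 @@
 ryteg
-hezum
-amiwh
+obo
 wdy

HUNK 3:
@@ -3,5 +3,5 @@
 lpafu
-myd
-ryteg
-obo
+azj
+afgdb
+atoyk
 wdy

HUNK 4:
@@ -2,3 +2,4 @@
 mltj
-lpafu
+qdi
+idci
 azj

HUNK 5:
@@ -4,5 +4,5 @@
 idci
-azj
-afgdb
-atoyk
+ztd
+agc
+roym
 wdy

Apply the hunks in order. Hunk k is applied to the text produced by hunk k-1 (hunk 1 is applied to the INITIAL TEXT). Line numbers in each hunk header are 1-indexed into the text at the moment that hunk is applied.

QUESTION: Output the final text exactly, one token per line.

Hunk 1: at line 4 remove [wyqi,dirx,tfou] add [hezum] -> 9 lines: jjo mltj lpafu myd ryteg hezum amiwh wdy qwivg
Hunk 2: at line 5 remove [hezum,amiwh] add [obo] -> 8 lines: jjo mltj lpafu myd ryteg obo wdy qwivg
Hunk 3: at line 3 remove [myd,ryteg,obo] add [azj,afgdb,atoyk] -> 8 lines: jjo mltj lpafu azj afgdb atoyk wdy qwivg
Hunk 4: at line 2 remove [lpafu] add [qdi,idci] -> 9 lines: jjo mltj qdi idci azj afgdb atoyk wdy qwivg
Hunk 5: at line 4 remove [azj,afgdb,atoyk] add [ztd,agc,roym] -> 9 lines: jjo mltj qdi idci ztd agc roym wdy qwivg

Answer: jjo
mltj
qdi
idci
ztd
agc
roym
wdy
qwivg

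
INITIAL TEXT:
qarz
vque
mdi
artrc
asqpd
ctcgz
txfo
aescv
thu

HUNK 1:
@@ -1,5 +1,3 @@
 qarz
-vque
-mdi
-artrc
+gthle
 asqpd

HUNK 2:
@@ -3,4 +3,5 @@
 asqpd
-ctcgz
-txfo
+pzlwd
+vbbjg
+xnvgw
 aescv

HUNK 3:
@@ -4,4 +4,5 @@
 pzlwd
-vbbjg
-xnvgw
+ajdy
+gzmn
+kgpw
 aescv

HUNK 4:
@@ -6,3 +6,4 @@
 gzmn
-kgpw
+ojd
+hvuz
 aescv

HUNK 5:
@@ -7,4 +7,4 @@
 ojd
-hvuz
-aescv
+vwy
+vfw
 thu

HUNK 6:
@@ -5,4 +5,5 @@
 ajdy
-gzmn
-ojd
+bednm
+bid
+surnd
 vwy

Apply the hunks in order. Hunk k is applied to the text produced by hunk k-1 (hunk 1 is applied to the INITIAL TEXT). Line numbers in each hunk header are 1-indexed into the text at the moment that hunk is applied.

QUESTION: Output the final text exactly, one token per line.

Answer: qarz
gthle
asqpd
pzlwd
ajdy
bednm
bid
surnd
vwy
vfw
thu

Derivation:
Hunk 1: at line 1 remove [vque,mdi,artrc] add [gthle] -> 7 lines: qarz gthle asqpd ctcgz txfo aescv thu
Hunk 2: at line 3 remove [ctcgz,txfo] add [pzlwd,vbbjg,xnvgw] -> 8 lines: qarz gthle asqpd pzlwd vbbjg xnvgw aescv thu
Hunk 3: at line 4 remove [vbbjg,xnvgw] add [ajdy,gzmn,kgpw] -> 9 lines: qarz gthle asqpd pzlwd ajdy gzmn kgpw aescv thu
Hunk 4: at line 6 remove [kgpw] add [ojd,hvuz] -> 10 lines: qarz gthle asqpd pzlwd ajdy gzmn ojd hvuz aescv thu
Hunk 5: at line 7 remove [hvuz,aescv] add [vwy,vfw] -> 10 lines: qarz gthle asqpd pzlwd ajdy gzmn ojd vwy vfw thu
Hunk 6: at line 5 remove [gzmn,ojd] add [bednm,bid,surnd] -> 11 lines: qarz gthle asqpd pzlwd ajdy bednm bid surnd vwy vfw thu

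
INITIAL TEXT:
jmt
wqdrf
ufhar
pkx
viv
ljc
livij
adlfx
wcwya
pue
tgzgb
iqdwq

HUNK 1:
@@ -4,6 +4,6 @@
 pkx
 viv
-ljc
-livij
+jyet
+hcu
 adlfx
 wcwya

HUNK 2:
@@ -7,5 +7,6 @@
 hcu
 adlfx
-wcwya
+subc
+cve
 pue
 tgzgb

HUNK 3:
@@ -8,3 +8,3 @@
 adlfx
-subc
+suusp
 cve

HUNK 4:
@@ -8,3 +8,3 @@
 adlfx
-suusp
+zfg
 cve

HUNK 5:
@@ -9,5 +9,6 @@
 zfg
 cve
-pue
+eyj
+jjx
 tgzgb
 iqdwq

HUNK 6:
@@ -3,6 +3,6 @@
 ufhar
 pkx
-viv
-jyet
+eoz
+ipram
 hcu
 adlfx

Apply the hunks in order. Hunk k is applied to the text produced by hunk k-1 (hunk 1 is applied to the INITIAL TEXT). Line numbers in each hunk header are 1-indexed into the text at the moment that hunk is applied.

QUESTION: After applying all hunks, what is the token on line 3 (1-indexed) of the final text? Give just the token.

Hunk 1: at line 4 remove [ljc,livij] add [jyet,hcu] -> 12 lines: jmt wqdrf ufhar pkx viv jyet hcu adlfx wcwya pue tgzgb iqdwq
Hunk 2: at line 7 remove [wcwya] add [subc,cve] -> 13 lines: jmt wqdrf ufhar pkx viv jyet hcu adlfx subc cve pue tgzgb iqdwq
Hunk 3: at line 8 remove [subc] add [suusp] -> 13 lines: jmt wqdrf ufhar pkx viv jyet hcu adlfx suusp cve pue tgzgb iqdwq
Hunk 4: at line 8 remove [suusp] add [zfg] -> 13 lines: jmt wqdrf ufhar pkx viv jyet hcu adlfx zfg cve pue tgzgb iqdwq
Hunk 5: at line 9 remove [pue] add [eyj,jjx] -> 14 lines: jmt wqdrf ufhar pkx viv jyet hcu adlfx zfg cve eyj jjx tgzgb iqdwq
Hunk 6: at line 3 remove [viv,jyet] add [eoz,ipram] -> 14 lines: jmt wqdrf ufhar pkx eoz ipram hcu adlfx zfg cve eyj jjx tgzgb iqdwq
Final line 3: ufhar

Answer: ufhar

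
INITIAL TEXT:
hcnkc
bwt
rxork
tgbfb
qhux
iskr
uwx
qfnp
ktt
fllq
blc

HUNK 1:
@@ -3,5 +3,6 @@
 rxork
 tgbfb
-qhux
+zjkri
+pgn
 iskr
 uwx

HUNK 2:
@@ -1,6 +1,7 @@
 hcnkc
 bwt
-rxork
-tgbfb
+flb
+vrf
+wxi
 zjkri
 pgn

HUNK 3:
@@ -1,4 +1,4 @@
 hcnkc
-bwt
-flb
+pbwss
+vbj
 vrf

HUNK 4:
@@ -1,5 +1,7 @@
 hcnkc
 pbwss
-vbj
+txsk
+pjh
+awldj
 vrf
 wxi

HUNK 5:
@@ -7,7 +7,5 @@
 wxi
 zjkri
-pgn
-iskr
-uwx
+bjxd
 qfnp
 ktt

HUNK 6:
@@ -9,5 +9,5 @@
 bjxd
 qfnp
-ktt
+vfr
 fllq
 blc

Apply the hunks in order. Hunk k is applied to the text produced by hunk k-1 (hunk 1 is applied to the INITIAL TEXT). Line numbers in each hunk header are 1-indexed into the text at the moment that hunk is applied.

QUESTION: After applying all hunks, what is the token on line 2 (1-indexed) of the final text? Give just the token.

Hunk 1: at line 3 remove [qhux] add [zjkri,pgn] -> 12 lines: hcnkc bwt rxork tgbfb zjkri pgn iskr uwx qfnp ktt fllq blc
Hunk 2: at line 1 remove [rxork,tgbfb] add [flb,vrf,wxi] -> 13 lines: hcnkc bwt flb vrf wxi zjkri pgn iskr uwx qfnp ktt fllq blc
Hunk 3: at line 1 remove [bwt,flb] add [pbwss,vbj] -> 13 lines: hcnkc pbwss vbj vrf wxi zjkri pgn iskr uwx qfnp ktt fllq blc
Hunk 4: at line 1 remove [vbj] add [txsk,pjh,awldj] -> 15 lines: hcnkc pbwss txsk pjh awldj vrf wxi zjkri pgn iskr uwx qfnp ktt fllq blc
Hunk 5: at line 7 remove [pgn,iskr,uwx] add [bjxd] -> 13 lines: hcnkc pbwss txsk pjh awldj vrf wxi zjkri bjxd qfnp ktt fllq blc
Hunk 6: at line 9 remove [ktt] add [vfr] -> 13 lines: hcnkc pbwss txsk pjh awldj vrf wxi zjkri bjxd qfnp vfr fllq blc
Final line 2: pbwss

Answer: pbwss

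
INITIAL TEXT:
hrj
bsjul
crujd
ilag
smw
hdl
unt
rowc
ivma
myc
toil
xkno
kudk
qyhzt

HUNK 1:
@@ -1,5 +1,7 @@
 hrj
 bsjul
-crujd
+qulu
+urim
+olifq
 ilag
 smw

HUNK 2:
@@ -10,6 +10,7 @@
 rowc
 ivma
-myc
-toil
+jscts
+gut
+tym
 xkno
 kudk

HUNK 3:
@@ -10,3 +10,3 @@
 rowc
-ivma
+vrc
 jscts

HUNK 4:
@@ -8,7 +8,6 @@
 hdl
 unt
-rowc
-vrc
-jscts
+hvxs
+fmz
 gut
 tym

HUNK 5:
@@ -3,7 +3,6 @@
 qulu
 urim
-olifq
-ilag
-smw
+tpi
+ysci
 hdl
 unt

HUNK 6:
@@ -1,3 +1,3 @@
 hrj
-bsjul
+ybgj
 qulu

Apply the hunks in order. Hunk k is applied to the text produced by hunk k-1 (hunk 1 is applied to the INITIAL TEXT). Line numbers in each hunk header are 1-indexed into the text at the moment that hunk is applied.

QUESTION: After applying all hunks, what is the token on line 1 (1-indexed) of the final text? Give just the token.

Answer: hrj

Derivation:
Hunk 1: at line 1 remove [crujd] add [qulu,urim,olifq] -> 16 lines: hrj bsjul qulu urim olifq ilag smw hdl unt rowc ivma myc toil xkno kudk qyhzt
Hunk 2: at line 10 remove [myc,toil] add [jscts,gut,tym] -> 17 lines: hrj bsjul qulu urim olifq ilag smw hdl unt rowc ivma jscts gut tym xkno kudk qyhzt
Hunk 3: at line 10 remove [ivma] add [vrc] -> 17 lines: hrj bsjul qulu urim olifq ilag smw hdl unt rowc vrc jscts gut tym xkno kudk qyhzt
Hunk 4: at line 8 remove [rowc,vrc,jscts] add [hvxs,fmz] -> 16 lines: hrj bsjul qulu urim olifq ilag smw hdl unt hvxs fmz gut tym xkno kudk qyhzt
Hunk 5: at line 3 remove [olifq,ilag,smw] add [tpi,ysci] -> 15 lines: hrj bsjul qulu urim tpi ysci hdl unt hvxs fmz gut tym xkno kudk qyhzt
Hunk 6: at line 1 remove [bsjul] add [ybgj] -> 15 lines: hrj ybgj qulu urim tpi ysci hdl unt hvxs fmz gut tym xkno kudk qyhzt
Final line 1: hrj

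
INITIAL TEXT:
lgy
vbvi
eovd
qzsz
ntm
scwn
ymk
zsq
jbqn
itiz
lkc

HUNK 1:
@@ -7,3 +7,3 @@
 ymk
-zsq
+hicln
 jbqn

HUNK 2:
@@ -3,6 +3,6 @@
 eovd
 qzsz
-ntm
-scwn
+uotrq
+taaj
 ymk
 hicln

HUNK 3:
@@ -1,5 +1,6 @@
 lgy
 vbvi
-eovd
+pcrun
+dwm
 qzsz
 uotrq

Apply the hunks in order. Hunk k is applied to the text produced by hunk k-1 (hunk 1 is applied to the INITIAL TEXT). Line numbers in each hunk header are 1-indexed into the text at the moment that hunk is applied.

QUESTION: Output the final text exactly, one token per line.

Hunk 1: at line 7 remove [zsq] add [hicln] -> 11 lines: lgy vbvi eovd qzsz ntm scwn ymk hicln jbqn itiz lkc
Hunk 2: at line 3 remove [ntm,scwn] add [uotrq,taaj] -> 11 lines: lgy vbvi eovd qzsz uotrq taaj ymk hicln jbqn itiz lkc
Hunk 3: at line 1 remove [eovd] add [pcrun,dwm] -> 12 lines: lgy vbvi pcrun dwm qzsz uotrq taaj ymk hicln jbqn itiz lkc

Answer: lgy
vbvi
pcrun
dwm
qzsz
uotrq
taaj
ymk
hicln
jbqn
itiz
lkc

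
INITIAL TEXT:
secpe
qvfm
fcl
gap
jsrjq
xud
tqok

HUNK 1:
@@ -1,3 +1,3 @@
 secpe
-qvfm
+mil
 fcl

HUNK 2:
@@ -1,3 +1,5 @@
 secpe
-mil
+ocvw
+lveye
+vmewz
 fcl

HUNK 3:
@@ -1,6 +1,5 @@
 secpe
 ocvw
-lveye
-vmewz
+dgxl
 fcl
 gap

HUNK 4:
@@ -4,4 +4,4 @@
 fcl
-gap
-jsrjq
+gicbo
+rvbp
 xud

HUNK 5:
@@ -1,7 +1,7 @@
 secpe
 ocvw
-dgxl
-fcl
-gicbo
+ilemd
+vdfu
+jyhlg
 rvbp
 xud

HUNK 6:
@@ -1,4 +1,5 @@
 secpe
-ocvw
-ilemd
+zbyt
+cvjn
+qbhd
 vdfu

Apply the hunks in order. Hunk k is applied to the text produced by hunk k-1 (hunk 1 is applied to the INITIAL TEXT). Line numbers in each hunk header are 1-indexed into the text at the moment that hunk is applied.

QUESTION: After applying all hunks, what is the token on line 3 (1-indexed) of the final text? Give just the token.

Hunk 1: at line 1 remove [qvfm] add [mil] -> 7 lines: secpe mil fcl gap jsrjq xud tqok
Hunk 2: at line 1 remove [mil] add [ocvw,lveye,vmewz] -> 9 lines: secpe ocvw lveye vmewz fcl gap jsrjq xud tqok
Hunk 3: at line 1 remove [lveye,vmewz] add [dgxl] -> 8 lines: secpe ocvw dgxl fcl gap jsrjq xud tqok
Hunk 4: at line 4 remove [gap,jsrjq] add [gicbo,rvbp] -> 8 lines: secpe ocvw dgxl fcl gicbo rvbp xud tqok
Hunk 5: at line 1 remove [dgxl,fcl,gicbo] add [ilemd,vdfu,jyhlg] -> 8 lines: secpe ocvw ilemd vdfu jyhlg rvbp xud tqok
Hunk 6: at line 1 remove [ocvw,ilemd] add [zbyt,cvjn,qbhd] -> 9 lines: secpe zbyt cvjn qbhd vdfu jyhlg rvbp xud tqok
Final line 3: cvjn

Answer: cvjn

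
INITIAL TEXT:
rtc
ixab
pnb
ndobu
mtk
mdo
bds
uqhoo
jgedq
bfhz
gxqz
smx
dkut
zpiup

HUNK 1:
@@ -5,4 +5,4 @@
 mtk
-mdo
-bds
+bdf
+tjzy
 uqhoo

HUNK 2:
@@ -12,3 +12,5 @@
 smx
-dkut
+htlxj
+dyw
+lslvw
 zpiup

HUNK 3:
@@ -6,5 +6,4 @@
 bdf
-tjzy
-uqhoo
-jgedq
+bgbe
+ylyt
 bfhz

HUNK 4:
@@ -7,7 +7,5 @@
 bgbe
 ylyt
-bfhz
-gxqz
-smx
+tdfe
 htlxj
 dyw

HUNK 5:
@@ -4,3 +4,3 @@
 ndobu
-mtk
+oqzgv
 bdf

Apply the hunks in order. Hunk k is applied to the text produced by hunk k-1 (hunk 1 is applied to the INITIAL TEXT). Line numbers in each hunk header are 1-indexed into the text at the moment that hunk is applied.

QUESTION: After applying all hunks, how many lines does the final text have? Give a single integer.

Answer: 13

Derivation:
Hunk 1: at line 5 remove [mdo,bds] add [bdf,tjzy] -> 14 lines: rtc ixab pnb ndobu mtk bdf tjzy uqhoo jgedq bfhz gxqz smx dkut zpiup
Hunk 2: at line 12 remove [dkut] add [htlxj,dyw,lslvw] -> 16 lines: rtc ixab pnb ndobu mtk bdf tjzy uqhoo jgedq bfhz gxqz smx htlxj dyw lslvw zpiup
Hunk 3: at line 6 remove [tjzy,uqhoo,jgedq] add [bgbe,ylyt] -> 15 lines: rtc ixab pnb ndobu mtk bdf bgbe ylyt bfhz gxqz smx htlxj dyw lslvw zpiup
Hunk 4: at line 7 remove [bfhz,gxqz,smx] add [tdfe] -> 13 lines: rtc ixab pnb ndobu mtk bdf bgbe ylyt tdfe htlxj dyw lslvw zpiup
Hunk 5: at line 4 remove [mtk] add [oqzgv] -> 13 lines: rtc ixab pnb ndobu oqzgv bdf bgbe ylyt tdfe htlxj dyw lslvw zpiup
Final line count: 13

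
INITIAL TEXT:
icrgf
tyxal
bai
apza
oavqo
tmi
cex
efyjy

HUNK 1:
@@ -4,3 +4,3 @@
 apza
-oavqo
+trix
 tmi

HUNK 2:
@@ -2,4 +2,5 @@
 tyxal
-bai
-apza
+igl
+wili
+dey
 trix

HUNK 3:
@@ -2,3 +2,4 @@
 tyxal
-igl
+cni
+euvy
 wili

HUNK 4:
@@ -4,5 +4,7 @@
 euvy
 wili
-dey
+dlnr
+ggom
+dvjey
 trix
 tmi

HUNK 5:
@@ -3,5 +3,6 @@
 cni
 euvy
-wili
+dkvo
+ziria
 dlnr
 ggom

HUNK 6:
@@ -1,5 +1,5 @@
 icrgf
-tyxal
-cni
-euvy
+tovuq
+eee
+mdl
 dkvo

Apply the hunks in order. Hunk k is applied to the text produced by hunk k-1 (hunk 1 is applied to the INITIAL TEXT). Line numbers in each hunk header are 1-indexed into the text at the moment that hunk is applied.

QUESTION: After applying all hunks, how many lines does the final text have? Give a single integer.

Hunk 1: at line 4 remove [oavqo] add [trix] -> 8 lines: icrgf tyxal bai apza trix tmi cex efyjy
Hunk 2: at line 2 remove [bai,apza] add [igl,wili,dey] -> 9 lines: icrgf tyxal igl wili dey trix tmi cex efyjy
Hunk 3: at line 2 remove [igl] add [cni,euvy] -> 10 lines: icrgf tyxal cni euvy wili dey trix tmi cex efyjy
Hunk 4: at line 4 remove [dey] add [dlnr,ggom,dvjey] -> 12 lines: icrgf tyxal cni euvy wili dlnr ggom dvjey trix tmi cex efyjy
Hunk 5: at line 3 remove [wili] add [dkvo,ziria] -> 13 lines: icrgf tyxal cni euvy dkvo ziria dlnr ggom dvjey trix tmi cex efyjy
Hunk 6: at line 1 remove [tyxal,cni,euvy] add [tovuq,eee,mdl] -> 13 lines: icrgf tovuq eee mdl dkvo ziria dlnr ggom dvjey trix tmi cex efyjy
Final line count: 13

Answer: 13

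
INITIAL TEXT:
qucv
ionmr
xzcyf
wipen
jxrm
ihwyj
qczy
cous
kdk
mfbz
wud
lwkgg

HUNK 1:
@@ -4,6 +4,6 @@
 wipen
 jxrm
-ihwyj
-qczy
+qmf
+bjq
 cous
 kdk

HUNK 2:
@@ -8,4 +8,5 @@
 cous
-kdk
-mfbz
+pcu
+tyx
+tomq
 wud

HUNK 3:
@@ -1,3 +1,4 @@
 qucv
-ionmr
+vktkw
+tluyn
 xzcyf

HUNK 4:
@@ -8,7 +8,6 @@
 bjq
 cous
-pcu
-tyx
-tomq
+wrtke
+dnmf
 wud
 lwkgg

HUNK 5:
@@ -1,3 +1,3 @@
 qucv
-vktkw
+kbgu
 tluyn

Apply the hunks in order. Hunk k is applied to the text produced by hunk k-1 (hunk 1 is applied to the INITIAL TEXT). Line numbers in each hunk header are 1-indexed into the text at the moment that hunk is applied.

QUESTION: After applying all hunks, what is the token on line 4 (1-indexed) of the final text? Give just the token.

Hunk 1: at line 4 remove [ihwyj,qczy] add [qmf,bjq] -> 12 lines: qucv ionmr xzcyf wipen jxrm qmf bjq cous kdk mfbz wud lwkgg
Hunk 2: at line 8 remove [kdk,mfbz] add [pcu,tyx,tomq] -> 13 lines: qucv ionmr xzcyf wipen jxrm qmf bjq cous pcu tyx tomq wud lwkgg
Hunk 3: at line 1 remove [ionmr] add [vktkw,tluyn] -> 14 lines: qucv vktkw tluyn xzcyf wipen jxrm qmf bjq cous pcu tyx tomq wud lwkgg
Hunk 4: at line 8 remove [pcu,tyx,tomq] add [wrtke,dnmf] -> 13 lines: qucv vktkw tluyn xzcyf wipen jxrm qmf bjq cous wrtke dnmf wud lwkgg
Hunk 5: at line 1 remove [vktkw] add [kbgu] -> 13 lines: qucv kbgu tluyn xzcyf wipen jxrm qmf bjq cous wrtke dnmf wud lwkgg
Final line 4: xzcyf

Answer: xzcyf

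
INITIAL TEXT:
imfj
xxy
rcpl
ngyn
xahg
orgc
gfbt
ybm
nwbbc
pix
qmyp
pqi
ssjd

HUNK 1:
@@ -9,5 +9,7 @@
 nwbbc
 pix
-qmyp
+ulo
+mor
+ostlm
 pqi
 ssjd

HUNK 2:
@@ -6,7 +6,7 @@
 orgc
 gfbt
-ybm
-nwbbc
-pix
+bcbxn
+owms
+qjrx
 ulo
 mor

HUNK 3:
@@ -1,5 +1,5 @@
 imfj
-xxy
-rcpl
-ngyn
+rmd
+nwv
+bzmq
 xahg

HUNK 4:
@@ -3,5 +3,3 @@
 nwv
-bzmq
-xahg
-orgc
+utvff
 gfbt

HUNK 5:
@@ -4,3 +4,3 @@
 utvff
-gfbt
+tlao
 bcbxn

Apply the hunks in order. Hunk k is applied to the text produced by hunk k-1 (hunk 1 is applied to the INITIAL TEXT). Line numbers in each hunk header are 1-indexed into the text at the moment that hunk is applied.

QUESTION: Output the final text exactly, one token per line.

Hunk 1: at line 9 remove [qmyp] add [ulo,mor,ostlm] -> 15 lines: imfj xxy rcpl ngyn xahg orgc gfbt ybm nwbbc pix ulo mor ostlm pqi ssjd
Hunk 2: at line 6 remove [ybm,nwbbc,pix] add [bcbxn,owms,qjrx] -> 15 lines: imfj xxy rcpl ngyn xahg orgc gfbt bcbxn owms qjrx ulo mor ostlm pqi ssjd
Hunk 3: at line 1 remove [xxy,rcpl,ngyn] add [rmd,nwv,bzmq] -> 15 lines: imfj rmd nwv bzmq xahg orgc gfbt bcbxn owms qjrx ulo mor ostlm pqi ssjd
Hunk 4: at line 3 remove [bzmq,xahg,orgc] add [utvff] -> 13 lines: imfj rmd nwv utvff gfbt bcbxn owms qjrx ulo mor ostlm pqi ssjd
Hunk 5: at line 4 remove [gfbt] add [tlao] -> 13 lines: imfj rmd nwv utvff tlao bcbxn owms qjrx ulo mor ostlm pqi ssjd

Answer: imfj
rmd
nwv
utvff
tlao
bcbxn
owms
qjrx
ulo
mor
ostlm
pqi
ssjd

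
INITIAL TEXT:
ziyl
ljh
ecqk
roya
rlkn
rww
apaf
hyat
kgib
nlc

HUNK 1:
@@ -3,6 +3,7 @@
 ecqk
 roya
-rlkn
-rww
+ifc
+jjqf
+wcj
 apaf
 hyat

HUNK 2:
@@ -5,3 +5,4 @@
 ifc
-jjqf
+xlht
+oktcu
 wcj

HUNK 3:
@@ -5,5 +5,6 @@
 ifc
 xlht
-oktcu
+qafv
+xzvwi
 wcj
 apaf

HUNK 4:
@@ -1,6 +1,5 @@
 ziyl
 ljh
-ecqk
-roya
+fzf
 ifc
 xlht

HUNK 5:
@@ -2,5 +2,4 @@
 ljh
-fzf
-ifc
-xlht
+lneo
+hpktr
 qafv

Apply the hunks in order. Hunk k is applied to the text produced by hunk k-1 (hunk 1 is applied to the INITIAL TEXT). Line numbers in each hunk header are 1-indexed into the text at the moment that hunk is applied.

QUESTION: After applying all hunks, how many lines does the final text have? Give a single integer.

Hunk 1: at line 3 remove [rlkn,rww] add [ifc,jjqf,wcj] -> 11 lines: ziyl ljh ecqk roya ifc jjqf wcj apaf hyat kgib nlc
Hunk 2: at line 5 remove [jjqf] add [xlht,oktcu] -> 12 lines: ziyl ljh ecqk roya ifc xlht oktcu wcj apaf hyat kgib nlc
Hunk 3: at line 5 remove [oktcu] add [qafv,xzvwi] -> 13 lines: ziyl ljh ecqk roya ifc xlht qafv xzvwi wcj apaf hyat kgib nlc
Hunk 4: at line 1 remove [ecqk,roya] add [fzf] -> 12 lines: ziyl ljh fzf ifc xlht qafv xzvwi wcj apaf hyat kgib nlc
Hunk 5: at line 2 remove [fzf,ifc,xlht] add [lneo,hpktr] -> 11 lines: ziyl ljh lneo hpktr qafv xzvwi wcj apaf hyat kgib nlc
Final line count: 11

Answer: 11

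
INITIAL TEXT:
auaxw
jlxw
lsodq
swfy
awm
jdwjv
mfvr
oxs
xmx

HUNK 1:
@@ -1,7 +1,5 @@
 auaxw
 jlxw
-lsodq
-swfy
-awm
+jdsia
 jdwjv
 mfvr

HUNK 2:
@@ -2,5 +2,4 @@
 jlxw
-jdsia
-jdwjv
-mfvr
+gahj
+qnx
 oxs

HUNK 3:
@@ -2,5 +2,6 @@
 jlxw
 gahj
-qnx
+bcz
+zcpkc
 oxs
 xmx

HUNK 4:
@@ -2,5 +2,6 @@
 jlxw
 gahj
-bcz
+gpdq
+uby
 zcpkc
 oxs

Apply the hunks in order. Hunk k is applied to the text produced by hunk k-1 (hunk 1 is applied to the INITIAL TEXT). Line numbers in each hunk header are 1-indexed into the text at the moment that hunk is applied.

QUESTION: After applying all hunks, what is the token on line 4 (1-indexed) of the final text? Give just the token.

Answer: gpdq

Derivation:
Hunk 1: at line 1 remove [lsodq,swfy,awm] add [jdsia] -> 7 lines: auaxw jlxw jdsia jdwjv mfvr oxs xmx
Hunk 2: at line 2 remove [jdsia,jdwjv,mfvr] add [gahj,qnx] -> 6 lines: auaxw jlxw gahj qnx oxs xmx
Hunk 3: at line 2 remove [qnx] add [bcz,zcpkc] -> 7 lines: auaxw jlxw gahj bcz zcpkc oxs xmx
Hunk 4: at line 2 remove [bcz] add [gpdq,uby] -> 8 lines: auaxw jlxw gahj gpdq uby zcpkc oxs xmx
Final line 4: gpdq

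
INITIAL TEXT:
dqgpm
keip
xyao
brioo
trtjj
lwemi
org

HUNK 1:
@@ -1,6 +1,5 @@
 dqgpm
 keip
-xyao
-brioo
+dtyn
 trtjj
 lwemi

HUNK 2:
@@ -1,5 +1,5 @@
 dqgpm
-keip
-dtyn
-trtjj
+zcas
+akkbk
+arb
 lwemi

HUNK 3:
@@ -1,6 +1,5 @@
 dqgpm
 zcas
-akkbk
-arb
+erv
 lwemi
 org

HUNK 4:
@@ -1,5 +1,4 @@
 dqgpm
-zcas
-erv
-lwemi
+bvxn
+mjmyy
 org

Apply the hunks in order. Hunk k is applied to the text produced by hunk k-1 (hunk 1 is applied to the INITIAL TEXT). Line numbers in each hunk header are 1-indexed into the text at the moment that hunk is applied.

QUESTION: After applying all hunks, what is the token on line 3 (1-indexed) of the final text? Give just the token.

Hunk 1: at line 1 remove [xyao,brioo] add [dtyn] -> 6 lines: dqgpm keip dtyn trtjj lwemi org
Hunk 2: at line 1 remove [keip,dtyn,trtjj] add [zcas,akkbk,arb] -> 6 lines: dqgpm zcas akkbk arb lwemi org
Hunk 3: at line 1 remove [akkbk,arb] add [erv] -> 5 lines: dqgpm zcas erv lwemi org
Hunk 4: at line 1 remove [zcas,erv,lwemi] add [bvxn,mjmyy] -> 4 lines: dqgpm bvxn mjmyy org
Final line 3: mjmyy

Answer: mjmyy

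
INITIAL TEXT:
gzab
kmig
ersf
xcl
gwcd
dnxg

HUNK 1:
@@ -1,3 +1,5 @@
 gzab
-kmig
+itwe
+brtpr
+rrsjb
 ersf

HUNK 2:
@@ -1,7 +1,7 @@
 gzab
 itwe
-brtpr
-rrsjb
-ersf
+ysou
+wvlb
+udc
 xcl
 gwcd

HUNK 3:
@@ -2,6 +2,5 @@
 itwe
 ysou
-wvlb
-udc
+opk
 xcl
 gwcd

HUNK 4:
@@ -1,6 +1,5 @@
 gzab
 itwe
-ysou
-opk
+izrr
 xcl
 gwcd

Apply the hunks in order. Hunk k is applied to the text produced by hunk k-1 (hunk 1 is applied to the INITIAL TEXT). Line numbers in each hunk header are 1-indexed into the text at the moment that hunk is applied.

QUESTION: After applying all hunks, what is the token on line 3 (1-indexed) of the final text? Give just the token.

Hunk 1: at line 1 remove [kmig] add [itwe,brtpr,rrsjb] -> 8 lines: gzab itwe brtpr rrsjb ersf xcl gwcd dnxg
Hunk 2: at line 1 remove [brtpr,rrsjb,ersf] add [ysou,wvlb,udc] -> 8 lines: gzab itwe ysou wvlb udc xcl gwcd dnxg
Hunk 3: at line 2 remove [wvlb,udc] add [opk] -> 7 lines: gzab itwe ysou opk xcl gwcd dnxg
Hunk 4: at line 1 remove [ysou,opk] add [izrr] -> 6 lines: gzab itwe izrr xcl gwcd dnxg
Final line 3: izrr

Answer: izrr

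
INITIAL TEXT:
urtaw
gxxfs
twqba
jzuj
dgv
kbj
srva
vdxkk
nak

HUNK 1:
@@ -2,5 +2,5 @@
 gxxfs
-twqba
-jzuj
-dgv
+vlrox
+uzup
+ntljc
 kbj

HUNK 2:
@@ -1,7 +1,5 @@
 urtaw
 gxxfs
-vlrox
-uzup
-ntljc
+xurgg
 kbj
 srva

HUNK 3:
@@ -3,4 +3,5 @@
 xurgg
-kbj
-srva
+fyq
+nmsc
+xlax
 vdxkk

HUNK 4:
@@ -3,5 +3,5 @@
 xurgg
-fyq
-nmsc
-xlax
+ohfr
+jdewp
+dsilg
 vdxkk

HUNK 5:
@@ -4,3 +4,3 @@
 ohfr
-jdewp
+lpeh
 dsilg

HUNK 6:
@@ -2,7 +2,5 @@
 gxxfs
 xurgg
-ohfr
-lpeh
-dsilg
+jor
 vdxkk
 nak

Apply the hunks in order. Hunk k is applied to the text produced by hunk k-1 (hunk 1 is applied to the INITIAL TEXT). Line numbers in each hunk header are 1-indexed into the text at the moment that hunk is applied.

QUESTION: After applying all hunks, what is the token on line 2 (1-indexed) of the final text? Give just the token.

Hunk 1: at line 2 remove [twqba,jzuj,dgv] add [vlrox,uzup,ntljc] -> 9 lines: urtaw gxxfs vlrox uzup ntljc kbj srva vdxkk nak
Hunk 2: at line 1 remove [vlrox,uzup,ntljc] add [xurgg] -> 7 lines: urtaw gxxfs xurgg kbj srva vdxkk nak
Hunk 3: at line 3 remove [kbj,srva] add [fyq,nmsc,xlax] -> 8 lines: urtaw gxxfs xurgg fyq nmsc xlax vdxkk nak
Hunk 4: at line 3 remove [fyq,nmsc,xlax] add [ohfr,jdewp,dsilg] -> 8 lines: urtaw gxxfs xurgg ohfr jdewp dsilg vdxkk nak
Hunk 5: at line 4 remove [jdewp] add [lpeh] -> 8 lines: urtaw gxxfs xurgg ohfr lpeh dsilg vdxkk nak
Hunk 6: at line 2 remove [ohfr,lpeh,dsilg] add [jor] -> 6 lines: urtaw gxxfs xurgg jor vdxkk nak
Final line 2: gxxfs

Answer: gxxfs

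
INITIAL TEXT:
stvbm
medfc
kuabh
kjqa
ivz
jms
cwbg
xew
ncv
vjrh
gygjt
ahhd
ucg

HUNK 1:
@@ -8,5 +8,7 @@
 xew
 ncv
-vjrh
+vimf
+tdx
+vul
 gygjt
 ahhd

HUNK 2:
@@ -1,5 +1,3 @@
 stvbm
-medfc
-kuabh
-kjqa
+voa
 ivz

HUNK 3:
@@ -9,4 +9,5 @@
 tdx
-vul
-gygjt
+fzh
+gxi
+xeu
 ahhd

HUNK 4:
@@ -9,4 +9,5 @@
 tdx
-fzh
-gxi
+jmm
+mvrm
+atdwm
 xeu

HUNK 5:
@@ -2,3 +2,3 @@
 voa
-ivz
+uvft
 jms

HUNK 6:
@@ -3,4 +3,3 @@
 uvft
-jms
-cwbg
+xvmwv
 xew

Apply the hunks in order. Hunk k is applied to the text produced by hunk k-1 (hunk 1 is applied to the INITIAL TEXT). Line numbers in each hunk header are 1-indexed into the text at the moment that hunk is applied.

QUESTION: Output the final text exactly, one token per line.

Answer: stvbm
voa
uvft
xvmwv
xew
ncv
vimf
tdx
jmm
mvrm
atdwm
xeu
ahhd
ucg

Derivation:
Hunk 1: at line 8 remove [vjrh] add [vimf,tdx,vul] -> 15 lines: stvbm medfc kuabh kjqa ivz jms cwbg xew ncv vimf tdx vul gygjt ahhd ucg
Hunk 2: at line 1 remove [medfc,kuabh,kjqa] add [voa] -> 13 lines: stvbm voa ivz jms cwbg xew ncv vimf tdx vul gygjt ahhd ucg
Hunk 3: at line 9 remove [vul,gygjt] add [fzh,gxi,xeu] -> 14 lines: stvbm voa ivz jms cwbg xew ncv vimf tdx fzh gxi xeu ahhd ucg
Hunk 4: at line 9 remove [fzh,gxi] add [jmm,mvrm,atdwm] -> 15 lines: stvbm voa ivz jms cwbg xew ncv vimf tdx jmm mvrm atdwm xeu ahhd ucg
Hunk 5: at line 2 remove [ivz] add [uvft] -> 15 lines: stvbm voa uvft jms cwbg xew ncv vimf tdx jmm mvrm atdwm xeu ahhd ucg
Hunk 6: at line 3 remove [jms,cwbg] add [xvmwv] -> 14 lines: stvbm voa uvft xvmwv xew ncv vimf tdx jmm mvrm atdwm xeu ahhd ucg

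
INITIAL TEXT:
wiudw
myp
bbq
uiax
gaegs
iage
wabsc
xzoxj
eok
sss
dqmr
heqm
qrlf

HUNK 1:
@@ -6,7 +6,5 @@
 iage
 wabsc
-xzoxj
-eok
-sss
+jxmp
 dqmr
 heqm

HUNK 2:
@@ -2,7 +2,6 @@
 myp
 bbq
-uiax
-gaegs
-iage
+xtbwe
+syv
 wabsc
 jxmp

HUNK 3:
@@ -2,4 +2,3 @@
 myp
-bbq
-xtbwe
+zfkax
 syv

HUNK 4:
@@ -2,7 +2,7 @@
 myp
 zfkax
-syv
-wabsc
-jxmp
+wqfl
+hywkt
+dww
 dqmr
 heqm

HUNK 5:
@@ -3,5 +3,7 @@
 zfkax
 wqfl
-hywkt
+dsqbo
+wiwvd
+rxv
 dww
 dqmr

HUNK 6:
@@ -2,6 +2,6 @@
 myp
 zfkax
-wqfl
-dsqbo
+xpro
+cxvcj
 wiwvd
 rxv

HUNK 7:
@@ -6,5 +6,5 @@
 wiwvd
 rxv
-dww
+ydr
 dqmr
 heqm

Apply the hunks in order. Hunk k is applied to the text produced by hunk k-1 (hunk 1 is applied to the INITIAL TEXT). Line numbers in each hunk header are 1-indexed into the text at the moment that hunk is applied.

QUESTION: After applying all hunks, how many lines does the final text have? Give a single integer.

Answer: 11

Derivation:
Hunk 1: at line 6 remove [xzoxj,eok,sss] add [jxmp] -> 11 lines: wiudw myp bbq uiax gaegs iage wabsc jxmp dqmr heqm qrlf
Hunk 2: at line 2 remove [uiax,gaegs,iage] add [xtbwe,syv] -> 10 lines: wiudw myp bbq xtbwe syv wabsc jxmp dqmr heqm qrlf
Hunk 3: at line 2 remove [bbq,xtbwe] add [zfkax] -> 9 lines: wiudw myp zfkax syv wabsc jxmp dqmr heqm qrlf
Hunk 4: at line 2 remove [syv,wabsc,jxmp] add [wqfl,hywkt,dww] -> 9 lines: wiudw myp zfkax wqfl hywkt dww dqmr heqm qrlf
Hunk 5: at line 3 remove [hywkt] add [dsqbo,wiwvd,rxv] -> 11 lines: wiudw myp zfkax wqfl dsqbo wiwvd rxv dww dqmr heqm qrlf
Hunk 6: at line 2 remove [wqfl,dsqbo] add [xpro,cxvcj] -> 11 lines: wiudw myp zfkax xpro cxvcj wiwvd rxv dww dqmr heqm qrlf
Hunk 7: at line 6 remove [dww] add [ydr] -> 11 lines: wiudw myp zfkax xpro cxvcj wiwvd rxv ydr dqmr heqm qrlf
Final line count: 11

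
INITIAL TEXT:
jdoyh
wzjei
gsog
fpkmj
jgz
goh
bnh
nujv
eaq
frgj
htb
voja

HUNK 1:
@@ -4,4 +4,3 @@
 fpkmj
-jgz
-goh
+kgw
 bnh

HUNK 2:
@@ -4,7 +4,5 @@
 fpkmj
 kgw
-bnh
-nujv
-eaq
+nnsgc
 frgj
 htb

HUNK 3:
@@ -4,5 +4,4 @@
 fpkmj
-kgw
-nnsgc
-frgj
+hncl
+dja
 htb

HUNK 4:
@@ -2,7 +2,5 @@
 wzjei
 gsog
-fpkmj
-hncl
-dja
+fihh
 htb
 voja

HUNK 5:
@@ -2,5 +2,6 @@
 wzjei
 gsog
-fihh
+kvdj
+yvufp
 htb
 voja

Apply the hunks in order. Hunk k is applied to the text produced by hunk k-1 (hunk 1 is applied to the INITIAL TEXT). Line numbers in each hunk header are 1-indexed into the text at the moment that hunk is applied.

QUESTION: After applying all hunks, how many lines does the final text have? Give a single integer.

Answer: 7

Derivation:
Hunk 1: at line 4 remove [jgz,goh] add [kgw] -> 11 lines: jdoyh wzjei gsog fpkmj kgw bnh nujv eaq frgj htb voja
Hunk 2: at line 4 remove [bnh,nujv,eaq] add [nnsgc] -> 9 lines: jdoyh wzjei gsog fpkmj kgw nnsgc frgj htb voja
Hunk 3: at line 4 remove [kgw,nnsgc,frgj] add [hncl,dja] -> 8 lines: jdoyh wzjei gsog fpkmj hncl dja htb voja
Hunk 4: at line 2 remove [fpkmj,hncl,dja] add [fihh] -> 6 lines: jdoyh wzjei gsog fihh htb voja
Hunk 5: at line 2 remove [fihh] add [kvdj,yvufp] -> 7 lines: jdoyh wzjei gsog kvdj yvufp htb voja
Final line count: 7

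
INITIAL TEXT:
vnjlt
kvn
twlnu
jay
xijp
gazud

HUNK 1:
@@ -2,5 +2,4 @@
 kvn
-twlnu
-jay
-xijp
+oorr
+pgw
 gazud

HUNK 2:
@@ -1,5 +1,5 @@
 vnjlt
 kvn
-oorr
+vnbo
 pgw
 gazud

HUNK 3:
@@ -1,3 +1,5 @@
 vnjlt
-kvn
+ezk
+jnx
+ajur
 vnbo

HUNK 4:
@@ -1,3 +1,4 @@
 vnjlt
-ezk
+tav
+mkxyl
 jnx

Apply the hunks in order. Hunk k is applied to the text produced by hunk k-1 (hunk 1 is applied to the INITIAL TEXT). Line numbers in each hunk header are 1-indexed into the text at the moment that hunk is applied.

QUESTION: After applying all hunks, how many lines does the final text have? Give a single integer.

Hunk 1: at line 2 remove [twlnu,jay,xijp] add [oorr,pgw] -> 5 lines: vnjlt kvn oorr pgw gazud
Hunk 2: at line 1 remove [oorr] add [vnbo] -> 5 lines: vnjlt kvn vnbo pgw gazud
Hunk 3: at line 1 remove [kvn] add [ezk,jnx,ajur] -> 7 lines: vnjlt ezk jnx ajur vnbo pgw gazud
Hunk 4: at line 1 remove [ezk] add [tav,mkxyl] -> 8 lines: vnjlt tav mkxyl jnx ajur vnbo pgw gazud
Final line count: 8

Answer: 8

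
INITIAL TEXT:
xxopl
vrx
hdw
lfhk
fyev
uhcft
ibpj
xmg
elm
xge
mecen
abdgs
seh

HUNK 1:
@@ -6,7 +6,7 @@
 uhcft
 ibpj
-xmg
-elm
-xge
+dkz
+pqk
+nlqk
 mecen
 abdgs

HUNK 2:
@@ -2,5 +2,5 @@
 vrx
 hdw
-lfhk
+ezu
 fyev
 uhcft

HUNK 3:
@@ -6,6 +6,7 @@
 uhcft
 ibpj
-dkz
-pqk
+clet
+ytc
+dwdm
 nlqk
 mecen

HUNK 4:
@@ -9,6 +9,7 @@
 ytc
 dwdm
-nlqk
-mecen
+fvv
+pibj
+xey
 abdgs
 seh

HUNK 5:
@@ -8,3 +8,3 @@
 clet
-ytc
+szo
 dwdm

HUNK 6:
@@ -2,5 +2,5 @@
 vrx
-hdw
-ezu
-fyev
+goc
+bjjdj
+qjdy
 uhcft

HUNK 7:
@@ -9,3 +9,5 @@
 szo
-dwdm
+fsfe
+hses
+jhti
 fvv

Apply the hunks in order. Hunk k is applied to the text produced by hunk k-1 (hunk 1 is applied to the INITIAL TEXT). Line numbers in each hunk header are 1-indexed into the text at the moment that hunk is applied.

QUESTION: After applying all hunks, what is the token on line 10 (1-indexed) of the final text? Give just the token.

Hunk 1: at line 6 remove [xmg,elm,xge] add [dkz,pqk,nlqk] -> 13 lines: xxopl vrx hdw lfhk fyev uhcft ibpj dkz pqk nlqk mecen abdgs seh
Hunk 2: at line 2 remove [lfhk] add [ezu] -> 13 lines: xxopl vrx hdw ezu fyev uhcft ibpj dkz pqk nlqk mecen abdgs seh
Hunk 3: at line 6 remove [dkz,pqk] add [clet,ytc,dwdm] -> 14 lines: xxopl vrx hdw ezu fyev uhcft ibpj clet ytc dwdm nlqk mecen abdgs seh
Hunk 4: at line 9 remove [nlqk,mecen] add [fvv,pibj,xey] -> 15 lines: xxopl vrx hdw ezu fyev uhcft ibpj clet ytc dwdm fvv pibj xey abdgs seh
Hunk 5: at line 8 remove [ytc] add [szo] -> 15 lines: xxopl vrx hdw ezu fyev uhcft ibpj clet szo dwdm fvv pibj xey abdgs seh
Hunk 6: at line 2 remove [hdw,ezu,fyev] add [goc,bjjdj,qjdy] -> 15 lines: xxopl vrx goc bjjdj qjdy uhcft ibpj clet szo dwdm fvv pibj xey abdgs seh
Hunk 7: at line 9 remove [dwdm] add [fsfe,hses,jhti] -> 17 lines: xxopl vrx goc bjjdj qjdy uhcft ibpj clet szo fsfe hses jhti fvv pibj xey abdgs seh
Final line 10: fsfe

Answer: fsfe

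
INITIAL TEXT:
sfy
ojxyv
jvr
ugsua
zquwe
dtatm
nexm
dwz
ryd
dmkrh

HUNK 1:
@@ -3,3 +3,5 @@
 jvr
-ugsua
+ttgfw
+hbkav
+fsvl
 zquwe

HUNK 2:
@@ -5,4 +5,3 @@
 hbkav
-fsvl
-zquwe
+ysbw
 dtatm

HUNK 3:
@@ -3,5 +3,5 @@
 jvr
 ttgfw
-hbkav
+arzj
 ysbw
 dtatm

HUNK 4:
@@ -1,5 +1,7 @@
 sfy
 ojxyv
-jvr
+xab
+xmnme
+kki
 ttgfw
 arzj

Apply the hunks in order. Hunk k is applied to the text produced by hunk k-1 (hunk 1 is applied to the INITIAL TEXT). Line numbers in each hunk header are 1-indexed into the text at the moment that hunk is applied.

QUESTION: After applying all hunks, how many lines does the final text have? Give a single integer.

Hunk 1: at line 3 remove [ugsua] add [ttgfw,hbkav,fsvl] -> 12 lines: sfy ojxyv jvr ttgfw hbkav fsvl zquwe dtatm nexm dwz ryd dmkrh
Hunk 2: at line 5 remove [fsvl,zquwe] add [ysbw] -> 11 lines: sfy ojxyv jvr ttgfw hbkav ysbw dtatm nexm dwz ryd dmkrh
Hunk 3: at line 3 remove [hbkav] add [arzj] -> 11 lines: sfy ojxyv jvr ttgfw arzj ysbw dtatm nexm dwz ryd dmkrh
Hunk 4: at line 1 remove [jvr] add [xab,xmnme,kki] -> 13 lines: sfy ojxyv xab xmnme kki ttgfw arzj ysbw dtatm nexm dwz ryd dmkrh
Final line count: 13

Answer: 13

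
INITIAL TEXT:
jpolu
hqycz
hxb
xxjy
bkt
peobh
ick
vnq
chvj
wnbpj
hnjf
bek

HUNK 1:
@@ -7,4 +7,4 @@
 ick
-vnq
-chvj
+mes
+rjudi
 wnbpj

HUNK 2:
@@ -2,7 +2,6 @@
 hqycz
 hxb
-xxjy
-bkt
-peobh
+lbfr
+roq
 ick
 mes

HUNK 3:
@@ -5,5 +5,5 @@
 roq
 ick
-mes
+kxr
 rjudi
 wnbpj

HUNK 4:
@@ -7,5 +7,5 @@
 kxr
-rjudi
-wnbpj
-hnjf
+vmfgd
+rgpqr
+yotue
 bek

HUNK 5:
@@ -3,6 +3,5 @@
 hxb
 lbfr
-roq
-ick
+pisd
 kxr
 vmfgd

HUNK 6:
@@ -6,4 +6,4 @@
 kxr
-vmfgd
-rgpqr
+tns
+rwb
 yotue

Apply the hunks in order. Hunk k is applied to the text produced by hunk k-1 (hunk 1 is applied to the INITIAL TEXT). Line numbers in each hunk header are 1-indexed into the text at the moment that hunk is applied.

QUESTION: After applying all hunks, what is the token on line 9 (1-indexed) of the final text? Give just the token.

Answer: yotue

Derivation:
Hunk 1: at line 7 remove [vnq,chvj] add [mes,rjudi] -> 12 lines: jpolu hqycz hxb xxjy bkt peobh ick mes rjudi wnbpj hnjf bek
Hunk 2: at line 2 remove [xxjy,bkt,peobh] add [lbfr,roq] -> 11 lines: jpolu hqycz hxb lbfr roq ick mes rjudi wnbpj hnjf bek
Hunk 3: at line 5 remove [mes] add [kxr] -> 11 lines: jpolu hqycz hxb lbfr roq ick kxr rjudi wnbpj hnjf bek
Hunk 4: at line 7 remove [rjudi,wnbpj,hnjf] add [vmfgd,rgpqr,yotue] -> 11 lines: jpolu hqycz hxb lbfr roq ick kxr vmfgd rgpqr yotue bek
Hunk 5: at line 3 remove [roq,ick] add [pisd] -> 10 lines: jpolu hqycz hxb lbfr pisd kxr vmfgd rgpqr yotue bek
Hunk 6: at line 6 remove [vmfgd,rgpqr] add [tns,rwb] -> 10 lines: jpolu hqycz hxb lbfr pisd kxr tns rwb yotue bek
Final line 9: yotue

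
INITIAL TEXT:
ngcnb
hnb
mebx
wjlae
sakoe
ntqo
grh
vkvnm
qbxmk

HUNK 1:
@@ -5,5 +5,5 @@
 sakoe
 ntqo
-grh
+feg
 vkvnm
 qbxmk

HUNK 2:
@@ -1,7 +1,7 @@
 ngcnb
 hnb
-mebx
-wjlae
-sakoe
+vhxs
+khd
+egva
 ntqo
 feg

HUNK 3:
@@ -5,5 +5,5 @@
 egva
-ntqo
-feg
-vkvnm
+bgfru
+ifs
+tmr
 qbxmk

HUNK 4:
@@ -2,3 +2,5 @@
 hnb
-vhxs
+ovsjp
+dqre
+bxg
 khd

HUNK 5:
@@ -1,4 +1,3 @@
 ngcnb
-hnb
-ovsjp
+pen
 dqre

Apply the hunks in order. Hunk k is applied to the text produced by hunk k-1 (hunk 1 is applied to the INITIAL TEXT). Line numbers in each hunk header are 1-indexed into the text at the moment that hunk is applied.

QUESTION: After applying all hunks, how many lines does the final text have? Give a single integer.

Answer: 10

Derivation:
Hunk 1: at line 5 remove [grh] add [feg] -> 9 lines: ngcnb hnb mebx wjlae sakoe ntqo feg vkvnm qbxmk
Hunk 2: at line 1 remove [mebx,wjlae,sakoe] add [vhxs,khd,egva] -> 9 lines: ngcnb hnb vhxs khd egva ntqo feg vkvnm qbxmk
Hunk 3: at line 5 remove [ntqo,feg,vkvnm] add [bgfru,ifs,tmr] -> 9 lines: ngcnb hnb vhxs khd egva bgfru ifs tmr qbxmk
Hunk 4: at line 2 remove [vhxs] add [ovsjp,dqre,bxg] -> 11 lines: ngcnb hnb ovsjp dqre bxg khd egva bgfru ifs tmr qbxmk
Hunk 5: at line 1 remove [hnb,ovsjp] add [pen] -> 10 lines: ngcnb pen dqre bxg khd egva bgfru ifs tmr qbxmk
Final line count: 10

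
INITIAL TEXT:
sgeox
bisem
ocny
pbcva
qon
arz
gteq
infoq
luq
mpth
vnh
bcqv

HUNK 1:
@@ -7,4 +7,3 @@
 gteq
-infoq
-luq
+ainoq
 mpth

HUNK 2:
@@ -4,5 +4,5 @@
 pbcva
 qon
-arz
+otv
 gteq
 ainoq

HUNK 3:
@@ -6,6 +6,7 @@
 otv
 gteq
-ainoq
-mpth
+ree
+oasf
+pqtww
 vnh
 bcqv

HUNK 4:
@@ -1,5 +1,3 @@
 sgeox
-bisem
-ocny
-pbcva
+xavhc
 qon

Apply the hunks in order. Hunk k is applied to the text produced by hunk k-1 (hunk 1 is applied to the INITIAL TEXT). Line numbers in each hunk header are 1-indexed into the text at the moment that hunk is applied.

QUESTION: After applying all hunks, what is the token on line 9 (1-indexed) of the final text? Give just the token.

Hunk 1: at line 7 remove [infoq,luq] add [ainoq] -> 11 lines: sgeox bisem ocny pbcva qon arz gteq ainoq mpth vnh bcqv
Hunk 2: at line 4 remove [arz] add [otv] -> 11 lines: sgeox bisem ocny pbcva qon otv gteq ainoq mpth vnh bcqv
Hunk 3: at line 6 remove [ainoq,mpth] add [ree,oasf,pqtww] -> 12 lines: sgeox bisem ocny pbcva qon otv gteq ree oasf pqtww vnh bcqv
Hunk 4: at line 1 remove [bisem,ocny,pbcva] add [xavhc] -> 10 lines: sgeox xavhc qon otv gteq ree oasf pqtww vnh bcqv
Final line 9: vnh

Answer: vnh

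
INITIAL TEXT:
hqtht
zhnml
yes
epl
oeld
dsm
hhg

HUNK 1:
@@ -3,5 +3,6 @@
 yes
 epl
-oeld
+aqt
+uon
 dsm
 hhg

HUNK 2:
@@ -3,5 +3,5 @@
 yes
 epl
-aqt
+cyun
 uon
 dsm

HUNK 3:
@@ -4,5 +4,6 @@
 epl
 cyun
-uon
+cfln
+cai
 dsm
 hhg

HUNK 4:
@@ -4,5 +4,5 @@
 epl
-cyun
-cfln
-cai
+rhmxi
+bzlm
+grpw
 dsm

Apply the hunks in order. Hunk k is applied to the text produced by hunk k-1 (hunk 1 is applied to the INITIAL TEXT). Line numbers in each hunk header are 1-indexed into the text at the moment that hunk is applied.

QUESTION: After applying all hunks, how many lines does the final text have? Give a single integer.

Answer: 9

Derivation:
Hunk 1: at line 3 remove [oeld] add [aqt,uon] -> 8 lines: hqtht zhnml yes epl aqt uon dsm hhg
Hunk 2: at line 3 remove [aqt] add [cyun] -> 8 lines: hqtht zhnml yes epl cyun uon dsm hhg
Hunk 3: at line 4 remove [uon] add [cfln,cai] -> 9 lines: hqtht zhnml yes epl cyun cfln cai dsm hhg
Hunk 4: at line 4 remove [cyun,cfln,cai] add [rhmxi,bzlm,grpw] -> 9 lines: hqtht zhnml yes epl rhmxi bzlm grpw dsm hhg
Final line count: 9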